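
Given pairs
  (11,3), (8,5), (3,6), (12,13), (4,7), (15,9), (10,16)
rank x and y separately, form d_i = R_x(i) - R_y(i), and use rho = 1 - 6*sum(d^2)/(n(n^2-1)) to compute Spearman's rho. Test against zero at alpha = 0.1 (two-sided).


Step 1: Rank x and y separately (midranks; no ties here).
rank(x): 11->5, 8->3, 3->1, 12->6, 4->2, 15->7, 10->4
rank(y): 3->1, 5->2, 6->3, 13->6, 7->4, 9->5, 16->7
Step 2: d_i = R_x(i) - R_y(i); compute d_i^2.
  (5-1)^2=16, (3-2)^2=1, (1-3)^2=4, (6-6)^2=0, (2-4)^2=4, (7-5)^2=4, (4-7)^2=9
sum(d^2) = 38.
Step 3: rho = 1 - 6*38 / (7*(7^2 - 1)) = 1 - 228/336 = 0.321429.
Step 4: Under H0, t = rho * sqrt((n-2)/(1-rho^2)) = 0.7590 ~ t(5).
Step 5: Two-sided p-value from the t-distribution with 5 df = 0.482072.
Step 6: alpha = 0.1. fail to reject H0.

rho = 0.3214, p = 0.482072, fail to reject H0 at alpha = 0.1.


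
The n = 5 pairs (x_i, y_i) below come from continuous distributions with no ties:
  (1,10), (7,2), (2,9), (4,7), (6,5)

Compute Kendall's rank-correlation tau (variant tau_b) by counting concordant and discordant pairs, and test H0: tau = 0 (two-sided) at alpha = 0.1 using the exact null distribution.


Step 1: Enumerate the 10 unordered pairs (i,j) with i<j and classify each by sign(x_j-x_i) * sign(y_j-y_i).
  (1,2):dx=+6,dy=-8->D; (1,3):dx=+1,dy=-1->D; (1,4):dx=+3,dy=-3->D; (1,5):dx=+5,dy=-5->D
  (2,3):dx=-5,dy=+7->D; (2,4):dx=-3,dy=+5->D; (2,5):dx=-1,dy=+3->D; (3,4):dx=+2,dy=-2->D
  (3,5):dx=+4,dy=-4->D; (4,5):dx=+2,dy=-2->D
Step 2: C = 0, D = 10, total pairs = 10.
Step 3: tau = (C - D)/(n(n-1)/2) = (0 - 10)/10 = -1.000000.
Step 4: Exact two-sided p-value (enumerate n! = 120 permutations of y under H0): p = 0.016667.
Step 5: alpha = 0.1. reject H0.

tau_b = -1.0000 (C=0, D=10), p = 0.016667, reject H0.


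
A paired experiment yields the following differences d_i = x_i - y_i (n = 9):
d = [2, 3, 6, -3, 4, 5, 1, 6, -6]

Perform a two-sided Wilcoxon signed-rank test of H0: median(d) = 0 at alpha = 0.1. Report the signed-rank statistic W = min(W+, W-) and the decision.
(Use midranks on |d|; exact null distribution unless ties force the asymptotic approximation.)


Step 1: Drop any zero differences (none here) and take |d_i|.
|d| = [2, 3, 6, 3, 4, 5, 1, 6, 6]
Step 2: Midrank |d_i| (ties get averaged ranks).
ranks: |2|->2, |3|->3.5, |6|->8, |3|->3.5, |4|->5, |5|->6, |1|->1, |6|->8, |6|->8
Step 3: Attach original signs; sum ranks with positive sign and with negative sign.
W+ = 2 + 3.5 + 8 + 5 + 6 + 1 + 8 = 33.5
W- = 3.5 + 8 = 11.5
(Check: W+ + W- = 45 should equal n(n+1)/2 = 45.)
Step 4: Test statistic W = min(W+, W-) = 11.5.
Step 5: Ties in |d|, so use the tie-corrected normal approximation.
        E[W] = n(n+1)/4 = 9*10/4 = 22.5.
        Tie groups: |d|=3 (t=2), |d|=6 (t=3); sum(t^3 - t) = 30.
        Var[W] = n(n+1)(2n+1)/24 - sum(t^3-t)/48 = 1710/24 - 30/48 = 70.625.
        z = (W - E[W]) / sqrt(Var[W]) = (11.5 - 22.5) / 8.4039 = -1.3089.
        Two-sided p = 2*Phi(z) = 0.190561.
Step 6: alpha = 0.1. fail to reject H0.

W+ = 33.5, W- = 11.5, W = min = 11.5, p = 0.190561, fail to reject H0.


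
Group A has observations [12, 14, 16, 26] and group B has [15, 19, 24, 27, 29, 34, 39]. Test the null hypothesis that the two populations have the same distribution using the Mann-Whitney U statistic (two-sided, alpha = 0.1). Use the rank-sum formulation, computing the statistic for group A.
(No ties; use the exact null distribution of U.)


Step 1: Combine and sort all 11 observations; assign midranks.
sorted (value, group): (12,X), (14,X), (15,Y), (16,X), (19,Y), (24,Y), (26,X), (27,Y), (29,Y), (34,Y), (39,Y)
ranks: 12->1, 14->2, 15->3, 16->4, 19->5, 24->6, 26->7, 27->8, 29->9, 34->10, 39->11
Step 2: Rank sum for X: R1 = 1 + 2 + 4 + 7 = 14.
Step 3: U_X = R1 - n1(n1+1)/2 = 14 - 4*5/2 = 14 - 10 = 4.
       U_Y = n1*n2 - U_X = 28 - 4 = 24.
Step 4: No ties, so the exact null distribution of U (based on enumerating the C(11,4) = 330 equally likely rank assignments) gives the two-sided p-value.
Step 5: p-value = 0.072727; compare to alpha = 0.1. reject H0.

U_X = 4, p = 0.072727, reject H0 at alpha = 0.1.


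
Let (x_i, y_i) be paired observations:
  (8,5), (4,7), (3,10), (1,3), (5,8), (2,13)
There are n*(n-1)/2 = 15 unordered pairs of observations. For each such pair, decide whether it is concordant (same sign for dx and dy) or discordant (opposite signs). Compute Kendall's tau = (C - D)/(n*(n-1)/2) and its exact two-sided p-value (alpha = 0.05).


Step 1: Enumerate the 15 unordered pairs (i,j) with i<j and classify each by sign(x_j-x_i) * sign(y_j-y_i).
  (1,2):dx=-4,dy=+2->D; (1,3):dx=-5,dy=+5->D; (1,4):dx=-7,dy=-2->C; (1,5):dx=-3,dy=+3->D
  (1,6):dx=-6,dy=+8->D; (2,3):dx=-1,dy=+3->D; (2,4):dx=-3,dy=-4->C; (2,5):dx=+1,dy=+1->C
  (2,6):dx=-2,dy=+6->D; (3,4):dx=-2,dy=-7->C; (3,5):dx=+2,dy=-2->D; (3,6):dx=-1,dy=+3->D
  (4,5):dx=+4,dy=+5->C; (4,6):dx=+1,dy=+10->C; (5,6):dx=-3,dy=+5->D
Step 2: C = 6, D = 9, total pairs = 15.
Step 3: tau = (C - D)/(n(n-1)/2) = (6 - 9)/15 = -0.200000.
Step 4: Exact two-sided p-value (enumerate n! = 720 permutations of y under H0): p = 0.719444.
Step 5: alpha = 0.05. fail to reject H0.

tau_b = -0.2000 (C=6, D=9), p = 0.719444, fail to reject H0.


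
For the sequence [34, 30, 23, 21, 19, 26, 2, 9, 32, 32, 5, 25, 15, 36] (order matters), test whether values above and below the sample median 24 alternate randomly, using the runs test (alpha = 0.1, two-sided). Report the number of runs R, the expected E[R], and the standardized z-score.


Step 1: Compute median = 24; label A = above, B = below.
Labels in order: AABBBABBAABABA  (n_A = 7, n_B = 7)
Step 2: Count runs R = 9.
Step 3: Under H0 (random ordering), E[R] = 2*n_A*n_B/(n_A+n_B) + 1 = 2*7*7/14 + 1 = 8.0000.
        Var[R] = 2*n_A*n_B*(2*n_A*n_B - n_A - n_B) / ((n_A+n_B)^2 * (n_A+n_B-1)) = 8232/2548 = 3.2308.
        SD[R] = 1.7974.
Step 4: Continuity-corrected z = (R - 0.5 - E[R]) / SD[R] = (9 - 0.5 - 8.0000) / 1.7974 = 0.2782.
Step 5: Two-sided p-value via normal approximation = 2*(1 - Phi(|z|)) = 0.780879.
Step 6: alpha = 0.1. fail to reject H0.

R = 9, z = 0.2782, p = 0.780879, fail to reject H0.


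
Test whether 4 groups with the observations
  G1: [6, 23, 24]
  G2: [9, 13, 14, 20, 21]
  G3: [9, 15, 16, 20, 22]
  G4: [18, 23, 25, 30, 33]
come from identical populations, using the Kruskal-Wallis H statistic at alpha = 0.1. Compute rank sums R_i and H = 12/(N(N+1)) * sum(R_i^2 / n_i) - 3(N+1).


Step 1: Combine all N = 18 observations and assign midranks.
sorted (value, group, rank): (6,G1,1), (9,G2,2.5), (9,G3,2.5), (13,G2,4), (14,G2,5), (15,G3,6), (16,G3,7), (18,G4,8), (20,G2,9.5), (20,G3,9.5), (21,G2,11), (22,G3,12), (23,G1,13.5), (23,G4,13.5), (24,G1,15), (25,G4,16), (30,G4,17), (33,G4,18)
Step 2: Sum ranks within each group.
R_1 = 29.5 (n_1 = 3)
R_2 = 32 (n_2 = 5)
R_3 = 37 (n_3 = 5)
R_4 = 72.5 (n_4 = 5)
Step 3: H = 12/(N(N+1)) * sum(R_i^2/n_i) - 3(N+1)
     = 12/(18*19) * (29.5^2/3 + 32^2/5 + 37^2/5 + 72.5^2/5) - 3*19
     = 0.035088 * 1819.93 - 57
     = 6.857310.
Step 4: Ties present; correction factor C = 1 - 18/(18^3 - 18) = 0.996904. Corrected H = 6.857310 / 0.996904 = 6.878606.
Step 5: Under H0, H ~ chi^2(3); p-value = 0.075869.
Step 6: alpha = 0.1. reject H0.

H = 6.8786, df = 3, p = 0.075869, reject H0.


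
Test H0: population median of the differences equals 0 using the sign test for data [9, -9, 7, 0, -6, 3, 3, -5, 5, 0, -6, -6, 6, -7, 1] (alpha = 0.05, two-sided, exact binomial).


Step 1: Discard zero differences. Original n = 15; n_eff = number of nonzero differences = 13.
Nonzero differences (with sign): +9, -9, +7, -6, +3, +3, -5, +5, -6, -6, +6, -7, +1
Step 2: Count signs: positive = 7, negative = 6.
Step 3: Under H0: P(positive) = 0.5, so the number of positives S ~ Bin(13, 0.5).
Step 4: Two-sided exact p-value = sum of Bin(13,0.5) probabilities at or below the observed probability = 1.000000.
Step 5: alpha = 0.05. fail to reject H0.

n_eff = 13, pos = 7, neg = 6, p = 1.000000, fail to reject H0.


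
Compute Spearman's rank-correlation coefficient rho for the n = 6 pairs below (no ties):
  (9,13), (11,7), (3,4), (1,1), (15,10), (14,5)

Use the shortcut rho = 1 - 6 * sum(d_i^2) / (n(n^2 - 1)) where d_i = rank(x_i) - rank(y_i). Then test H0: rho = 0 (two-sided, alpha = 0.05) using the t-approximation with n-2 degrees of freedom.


Step 1: Rank x and y separately (midranks; no ties here).
rank(x): 9->3, 11->4, 3->2, 1->1, 15->6, 14->5
rank(y): 13->6, 7->4, 4->2, 1->1, 10->5, 5->3
Step 2: d_i = R_x(i) - R_y(i); compute d_i^2.
  (3-6)^2=9, (4-4)^2=0, (2-2)^2=0, (1-1)^2=0, (6-5)^2=1, (5-3)^2=4
sum(d^2) = 14.
Step 3: rho = 1 - 6*14 / (6*(6^2 - 1)) = 1 - 84/210 = 0.600000.
Step 4: Under H0, t = rho * sqrt((n-2)/(1-rho^2)) = 1.5000 ~ t(4).
Step 5: Two-sided p-value from the t-distribution with 4 df = 0.208000.
Step 6: alpha = 0.05. fail to reject H0.

rho = 0.6000, p = 0.208000, fail to reject H0 at alpha = 0.05.


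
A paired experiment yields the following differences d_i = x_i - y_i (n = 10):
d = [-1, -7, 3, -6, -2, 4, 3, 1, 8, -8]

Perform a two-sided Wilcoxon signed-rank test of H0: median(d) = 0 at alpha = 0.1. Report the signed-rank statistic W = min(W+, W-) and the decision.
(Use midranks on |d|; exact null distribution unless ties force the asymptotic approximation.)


Step 1: Drop any zero differences (none here) and take |d_i|.
|d| = [1, 7, 3, 6, 2, 4, 3, 1, 8, 8]
Step 2: Midrank |d_i| (ties get averaged ranks).
ranks: |1|->1.5, |7|->8, |3|->4.5, |6|->7, |2|->3, |4|->6, |3|->4.5, |1|->1.5, |8|->9.5, |8|->9.5
Step 3: Attach original signs; sum ranks with positive sign and with negative sign.
W+ = 4.5 + 6 + 4.5 + 1.5 + 9.5 = 26
W- = 1.5 + 8 + 7 + 3 + 9.5 = 29
(Check: W+ + W- = 55 should equal n(n+1)/2 = 55.)
Step 4: Test statistic W = min(W+, W-) = 26.
Step 5: Ties in |d|, so use the tie-corrected normal approximation.
        E[W] = n(n+1)/4 = 10*11/4 = 27.5.
        Tie groups: |d|=1 (t=2), |d|=3 (t=2), |d|=8 (t=2); sum(t^3 - t) = 18.
        Var[W] = n(n+1)(2n+1)/24 - sum(t^3-t)/48 = 2310/24 - 18/48 = 95.875.
        z = (W - E[W]) / sqrt(Var[W]) = (26 - 27.5) / 9.7916 = -0.1532.
        Two-sided p = 2*Phi(z) = 0.878246.
Step 6: alpha = 0.1. fail to reject H0.

W+ = 26, W- = 29, W = min = 26, p = 0.878246, fail to reject H0.


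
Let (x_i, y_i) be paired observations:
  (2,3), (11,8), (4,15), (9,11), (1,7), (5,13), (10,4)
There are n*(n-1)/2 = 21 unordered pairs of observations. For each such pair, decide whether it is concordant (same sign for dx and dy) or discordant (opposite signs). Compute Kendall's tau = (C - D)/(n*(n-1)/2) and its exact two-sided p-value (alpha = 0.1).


Step 1: Enumerate the 21 unordered pairs (i,j) with i<j and classify each by sign(x_j-x_i) * sign(y_j-y_i).
  (1,2):dx=+9,dy=+5->C; (1,3):dx=+2,dy=+12->C; (1,4):dx=+7,dy=+8->C; (1,5):dx=-1,dy=+4->D
  (1,6):dx=+3,dy=+10->C; (1,7):dx=+8,dy=+1->C; (2,3):dx=-7,dy=+7->D; (2,4):dx=-2,dy=+3->D
  (2,5):dx=-10,dy=-1->C; (2,6):dx=-6,dy=+5->D; (2,7):dx=-1,dy=-4->C; (3,4):dx=+5,dy=-4->D
  (3,5):dx=-3,dy=-8->C; (3,6):dx=+1,dy=-2->D; (3,7):dx=+6,dy=-11->D; (4,5):dx=-8,dy=-4->C
  (4,6):dx=-4,dy=+2->D; (4,7):dx=+1,dy=-7->D; (5,6):dx=+4,dy=+6->C; (5,7):dx=+9,dy=-3->D
  (6,7):dx=+5,dy=-9->D
Step 2: C = 10, D = 11, total pairs = 21.
Step 3: tau = (C - D)/(n(n-1)/2) = (10 - 11)/21 = -0.047619.
Step 4: Exact two-sided p-value (enumerate n! = 5040 permutations of y under H0): p = 1.000000.
Step 5: alpha = 0.1. fail to reject H0.

tau_b = -0.0476 (C=10, D=11), p = 1.000000, fail to reject H0.


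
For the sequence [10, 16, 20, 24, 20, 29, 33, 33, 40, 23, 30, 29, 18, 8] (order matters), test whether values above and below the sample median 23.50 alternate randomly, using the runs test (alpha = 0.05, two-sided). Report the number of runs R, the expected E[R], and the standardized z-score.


Step 1: Compute median = 23.50; label A = above, B = below.
Labels in order: BBBABAAAABAABB  (n_A = 7, n_B = 7)
Step 2: Count runs R = 7.
Step 3: Under H0 (random ordering), E[R] = 2*n_A*n_B/(n_A+n_B) + 1 = 2*7*7/14 + 1 = 8.0000.
        Var[R] = 2*n_A*n_B*(2*n_A*n_B - n_A - n_B) / ((n_A+n_B)^2 * (n_A+n_B-1)) = 8232/2548 = 3.2308.
        SD[R] = 1.7974.
Step 4: Continuity-corrected z = (R + 0.5 - E[R]) / SD[R] = (7 + 0.5 - 8.0000) / 1.7974 = -0.2782.
Step 5: Two-sided p-value via normal approximation = 2*(1 - Phi(|z|)) = 0.780879.
Step 6: alpha = 0.05. fail to reject H0.

R = 7, z = -0.2782, p = 0.780879, fail to reject H0.


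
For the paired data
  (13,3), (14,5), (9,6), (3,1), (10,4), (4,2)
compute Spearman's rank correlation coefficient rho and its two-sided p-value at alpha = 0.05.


Step 1: Rank x and y separately (midranks; no ties here).
rank(x): 13->5, 14->6, 9->3, 3->1, 10->4, 4->2
rank(y): 3->3, 5->5, 6->6, 1->1, 4->4, 2->2
Step 2: d_i = R_x(i) - R_y(i); compute d_i^2.
  (5-3)^2=4, (6-5)^2=1, (3-6)^2=9, (1-1)^2=0, (4-4)^2=0, (2-2)^2=0
sum(d^2) = 14.
Step 3: rho = 1 - 6*14 / (6*(6^2 - 1)) = 1 - 84/210 = 0.600000.
Step 4: Under H0, t = rho * sqrt((n-2)/(1-rho^2)) = 1.5000 ~ t(4).
Step 5: Two-sided p-value from the t-distribution with 4 df = 0.208000.
Step 6: alpha = 0.05. fail to reject H0.

rho = 0.6000, p = 0.208000, fail to reject H0 at alpha = 0.05.


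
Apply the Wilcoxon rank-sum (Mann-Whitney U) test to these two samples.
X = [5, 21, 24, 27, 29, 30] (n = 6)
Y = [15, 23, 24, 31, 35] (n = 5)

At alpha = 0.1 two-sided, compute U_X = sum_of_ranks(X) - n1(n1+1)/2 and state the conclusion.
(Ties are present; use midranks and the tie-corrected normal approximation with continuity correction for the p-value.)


Step 1: Combine and sort all 11 observations; assign midranks.
sorted (value, group): (5,X), (15,Y), (21,X), (23,Y), (24,X), (24,Y), (27,X), (29,X), (30,X), (31,Y), (35,Y)
ranks: 5->1, 15->2, 21->3, 23->4, 24->5.5, 24->5.5, 27->7, 29->8, 30->9, 31->10, 35->11
Step 2: Rank sum for X: R1 = 1 + 3 + 5.5 + 7 + 8 + 9 = 33.5.
Step 3: U_X = R1 - n1(n1+1)/2 = 33.5 - 6*7/2 = 33.5 - 21 = 12.5.
       U_Y = n1*n2 - U_X = 30 - 12.5 = 17.5.
Step 4: Ties are present, so use the tie-corrected normal approximation (with continuity correction) for the p-value.
Step 5: p-value = 0.714379; compare to alpha = 0.1. fail to reject H0.

U_X = 12.5, p = 0.714379, fail to reject H0 at alpha = 0.1.


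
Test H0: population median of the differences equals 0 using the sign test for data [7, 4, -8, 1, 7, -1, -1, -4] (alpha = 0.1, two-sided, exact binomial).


Step 1: Discard zero differences. Original n = 8; n_eff = number of nonzero differences = 8.
Nonzero differences (with sign): +7, +4, -8, +1, +7, -1, -1, -4
Step 2: Count signs: positive = 4, negative = 4.
Step 3: Under H0: P(positive) = 0.5, so the number of positives S ~ Bin(8, 0.5).
Step 4: Two-sided exact p-value = sum of Bin(8,0.5) probabilities at or below the observed probability = 1.000000.
Step 5: alpha = 0.1. fail to reject H0.

n_eff = 8, pos = 4, neg = 4, p = 1.000000, fail to reject H0.


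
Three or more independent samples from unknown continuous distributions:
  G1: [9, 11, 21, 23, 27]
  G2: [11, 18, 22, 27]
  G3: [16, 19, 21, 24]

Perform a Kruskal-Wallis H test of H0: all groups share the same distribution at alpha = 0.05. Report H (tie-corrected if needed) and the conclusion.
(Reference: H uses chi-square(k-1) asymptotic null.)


Step 1: Combine all N = 13 observations and assign midranks.
sorted (value, group, rank): (9,G1,1), (11,G1,2.5), (11,G2,2.5), (16,G3,4), (18,G2,5), (19,G3,6), (21,G1,7.5), (21,G3,7.5), (22,G2,9), (23,G1,10), (24,G3,11), (27,G1,12.5), (27,G2,12.5)
Step 2: Sum ranks within each group.
R_1 = 33.5 (n_1 = 5)
R_2 = 29 (n_2 = 4)
R_3 = 28.5 (n_3 = 4)
Step 3: H = 12/(N(N+1)) * sum(R_i^2/n_i) - 3(N+1)
     = 12/(13*14) * (33.5^2/5 + 29^2/4 + 28.5^2/4) - 3*14
     = 0.065934 * 637.763 - 42
     = 0.050275.
Step 4: Ties present; correction factor C = 1 - 18/(13^3 - 13) = 0.991758. Corrected H = 0.050275 / 0.991758 = 0.050693.
Step 5: Under H0, H ~ chi^2(2); p-value = 0.974972.
Step 6: alpha = 0.05. fail to reject H0.

H = 0.0507, df = 2, p = 0.974972, fail to reject H0.


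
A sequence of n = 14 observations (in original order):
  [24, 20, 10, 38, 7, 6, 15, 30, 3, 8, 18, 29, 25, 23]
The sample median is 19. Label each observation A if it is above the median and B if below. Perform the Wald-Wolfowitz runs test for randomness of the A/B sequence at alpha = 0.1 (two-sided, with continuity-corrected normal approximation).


Step 1: Compute median = 19; label A = above, B = below.
Labels in order: AABABBBABBBAAA  (n_A = 7, n_B = 7)
Step 2: Count runs R = 7.
Step 3: Under H0 (random ordering), E[R] = 2*n_A*n_B/(n_A+n_B) + 1 = 2*7*7/14 + 1 = 8.0000.
        Var[R] = 2*n_A*n_B*(2*n_A*n_B - n_A - n_B) / ((n_A+n_B)^2 * (n_A+n_B-1)) = 8232/2548 = 3.2308.
        SD[R] = 1.7974.
Step 4: Continuity-corrected z = (R + 0.5 - E[R]) / SD[R] = (7 + 0.5 - 8.0000) / 1.7974 = -0.2782.
Step 5: Two-sided p-value via normal approximation = 2*(1 - Phi(|z|)) = 0.780879.
Step 6: alpha = 0.1. fail to reject H0.

R = 7, z = -0.2782, p = 0.780879, fail to reject H0.


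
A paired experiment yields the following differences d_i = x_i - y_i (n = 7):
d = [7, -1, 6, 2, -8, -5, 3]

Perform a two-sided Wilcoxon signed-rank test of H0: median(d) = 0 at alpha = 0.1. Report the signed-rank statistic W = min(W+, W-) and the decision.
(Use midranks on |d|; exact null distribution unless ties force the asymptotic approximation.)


Step 1: Drop any zero differences (none here) and take |d_i|.
|d| = [7, 1, 6, 2, 8, 5, 3]
Step 2: Midrank |d_i| (ties get averaged ranks).
ranks: |7|->6, |1|->1, |6|->5, |2|->2, |8|->7, |5|->4, |3|->3
Step 3: Attach original signs; sum ranks with positive sign and with negative sign.
W+ = 6 + 5 + 2 + 3 = 16
W- = 1 + 7 + 4 = 12
(Check: W+ + W- = 28 should equal n(n+1)/2 = 28.)
Step 4: Test statistic W = min(W+, W-) = 12.
Step 5: No ties, so the exact null distribution over the 2^7 = 128 sign assignments gives the two-sided p-value = 0.812500.
Step 6: alpha = 0.1. fail to reject H0.

W+ = 16, W- = 12, W = min = 12, p = 0.812500, fail to reject H0.


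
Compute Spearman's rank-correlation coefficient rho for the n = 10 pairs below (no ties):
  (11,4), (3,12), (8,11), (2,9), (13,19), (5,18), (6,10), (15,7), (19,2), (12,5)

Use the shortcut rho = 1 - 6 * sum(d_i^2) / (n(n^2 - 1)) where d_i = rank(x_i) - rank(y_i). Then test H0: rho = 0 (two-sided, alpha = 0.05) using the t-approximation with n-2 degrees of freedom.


Step 1: Rank x and y separately (midranks; no ties here).
rank(x): 11->6, 3->2, 8->5, 2->1, 13->8, 5->3, 6->4, 15->9, 19->10, 12->7
rank(y): 4->2, 12->8, 11->7, 9->5, 19->10, 18->9, 10->6, 7->4, 2->1, 5->3
Step 2: d_i = R_x(i) - R_y(i); compute d_i^2.
  (6-2)^2=16, (2-8)^2=36, (5-7)^2=4, (1-5)^2=16, (8-10)^2=4, (3-9)^2=36, (4-6)^2=4, (9-4)^2=25, (10-1)^2=81, (7-3)^2=16
sum(d^2) = 238.
Step 3: rho = 1 - 6*238 / (10*(10^2 - 1)) = 1 - 1428/990 = -0.442424.
Step 4: Under H0, t = rho * sqrt((n-2)/(1-rho^2)) = -1.3954 ~ t(8).
Step 5: Two-sided p-value from the t-distribution with 8 df = 0.200423.
Step 6: alpha = 0.05. fail to reject H0.

rho = -0.4424, p = 0.200423, fail to reject H0 at alpha = 0.05.


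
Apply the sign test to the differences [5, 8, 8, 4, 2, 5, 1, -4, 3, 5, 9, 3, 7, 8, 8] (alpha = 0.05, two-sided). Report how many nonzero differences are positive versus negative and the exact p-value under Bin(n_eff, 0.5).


Step 1: Discard zero differences. Original n = 15; n_eff = number of nonzero differences = 15.
Nonzero differences (with sign): +5, +8, +8, +4, +2, +5, +1, -4, +3, +5, +9, +3, +7, +8, +8
Step 2: Count signs: positive = 14, negative = 1.
Step 3: Under H0: P(positive) = 0.5, so the number of positives S ~ Bin(15, 0.5).
Step 4: Two-sided exact p-value = sum of Bin(15,0.5) probabilities at or below the observed probability = 0.000977.
Step 5: alpha = 0.05. reject H0.

n_eff = 15, pos = 14, neg = 1, p = 0.000977, reject H0.


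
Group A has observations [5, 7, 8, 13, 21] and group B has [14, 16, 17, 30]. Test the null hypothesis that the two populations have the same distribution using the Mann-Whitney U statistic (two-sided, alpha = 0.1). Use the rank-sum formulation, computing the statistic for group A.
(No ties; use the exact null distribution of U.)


Step 1: Combine and sort all 9 observations; assign midranks.
sorted (value, group): (5,X), (7,X), (8,X), (13,X), (14,Y), (16,Y), (17,Y), (21,X), (30,Y)
ranks: 5->1, 7->2, 8->3, 13->4, 14->5, 16->6, 17->7, 21->8, 30->9
Step 2: Rank sum for X: R1 = 1 + 2 + 3 + 4 + 8 = 18.
Step 3: U_X = R1 - n1(n1+1)/2 = 18 - 5*6/2 = 18 - 15 = 3.
       U_Y = n1*n2 - U_X = 20 - 3 = 17.
Step 4: No ties, so the exact null distribution of U (based on enumerating the C(9,5) = 126 equally likely rank assignments) gives the two-sided p-value.
Step 5: p-value = 0.111111; compare to alpha = 0.1. fail to reject H0.

U_X = 3, p = 0.111111, fail to reject H0 at alpha = 0.1.


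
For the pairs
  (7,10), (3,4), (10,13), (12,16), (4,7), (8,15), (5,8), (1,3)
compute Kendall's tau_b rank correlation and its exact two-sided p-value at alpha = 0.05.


Step 1: Enumerate the 28 unordered pairs (i,j) with i<j and classify each by sign(x_j-x_i) * sign(y_j-y_i).
  (1,2):dx=-4,dy=-6->C; (1,3):dx=+3,dy=+3->C; (1,4):dx=+5,dy=+6->C; (1,5):dx=-3,dy=-3->C
  (1,6):dx=+1,dy=+5->C; (1,7):dx=-2,dy=-2->C; (1,8):dx=-6,dy=-7->C; (2,3):dx=+7,dy=+9->C
  (2,4):dx=+9,dy=+12->C; (2,5):dx=+1,dy=+3->C; (2,6):dx=+5,dy=+11->C; (2,7):dx=+2,dy=+4->C
  (2,8):dx=-2,dy=-1->C; (3,4):dx=+2,dy=+3->C; (3,5):dx=-6,dy=-6->C; (3,6):dx=-2,dy=+2->D
  (3,7):dx=-5,dy=-5->C; (3,8):dx=-9,dy=-10->C; (4,5):dx=-8,dy=-9->C; (4,6):dx=-4,dy=-1->C
  (4,7):dx=-7,dy=-8->C; (4,8):dx=-11,dy=-13->C; (5,6):dx=+4,dy=+8->C; (5,7):dx=+1,dy=+1->C
  (5,8):dx=-3,dy=-4->C; (6,7):dx=-3,dy=-7->C; (6,8):dx=-7,dy=-12->C; (7,8):dx=-4,dy=-5->C
Step 2: C = 27, D = 1, total pairs = 28.
Step 3: tau = (C - D)/(n(n-1)/2) = (27 - 1)/28 = 0.928571.
Step 4: Exact two-sided p-value (enumerate n! = 40320 permutations of y under H0): p = 0.000397.
Step 5: alpha = 0.05. reject H0.

tau_b = 0.9286 (C=27, D=1), p = 0.000397, reject H0.


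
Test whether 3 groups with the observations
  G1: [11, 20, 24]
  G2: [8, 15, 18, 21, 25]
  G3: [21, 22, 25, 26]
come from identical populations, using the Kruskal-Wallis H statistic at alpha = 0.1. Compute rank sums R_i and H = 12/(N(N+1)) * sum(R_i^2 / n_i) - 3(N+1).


Step 1: Combine all N = 12 observations and assign midranks.
sorted (value, group, rank): (8,G2,1), (11,G1,2), (15,G2,3), (18,G2,4), (20,G1,5), (21,G2,6.5), (21,G3,6.5), (22,G3,8), (24,G1,9), (25,G2,10.5), (25,G3,10.5), (26,G3,12)
Step 2: Sum ranks within each group.
R_1 = 16 (n_1 = 3)
R_2 = 25 (n_2 = 5)
R_3 = 37 (n_3 = 4)
Step 3: H = 12/(N(N+1)) * sum(R_i^2/n_i) - 3(N+1)
     = 12/(12*13) * (16^2/3 + 25^2/5 + 37^2/4) - 3*13
     = 0.076923 * 552.583 - 39
     = 3.506410.
Step 4: Ties present; correction factor C = 1 - 12/(12^3 - 12) = 0.993007. Corrected H = 3.506410 / 0.993007 = 3.531103.
Step 5: Under H0, H ~ chi^2(2); p-value = 0.171092.
Step 6: alpha = 0.1. fail to reject H0.

H = 3.5311, df = 2, p = 0.171092, fail to reject H0.


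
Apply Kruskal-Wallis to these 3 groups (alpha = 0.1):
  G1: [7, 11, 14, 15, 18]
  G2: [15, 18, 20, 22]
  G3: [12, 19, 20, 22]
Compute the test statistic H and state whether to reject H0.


Step 1: Combine all N = 13 observations and assign midranks.
sorted (value, group, rank): (7,G1,1), (11,G1,2), (12,G3,3), (14,G1,4), (15,G1,5.5), (15,G2,5.5), (18,G1,7.5), (18,G2,7.5), (19,G3,9), (20,G2,10.5), (20,G3,10.5), (22,G2,12.5), (22,G3,12.5)
Step 2: Sum ranks within each group.
R_1 = 20 (n_1 = 5)
R_2 = 36 (n_2 = 4)
R_3 = 35 (n_3 = 4)
Step 3: H = 12/(N(N+1)) * sum(R_i^2/n_i) - 3(N+1)
     = 12/(13*14) * (20^2/5 + 36^2/4 + 35^2/4) - 3*14
     = 0.065934 * 710.25 - 42
     = 4.829670.
Step 4: Ties present; correction factor C = 1 - 24/(13^3 - 13) = 0.989011. Corrected H = 4.829670 / 0.989011 = 4.883333.
Step 5: Under H0, H ~ chi^2(2); p-value = 0.087016.
Step 6: alpha = 0.1. reject H0.

H = 4.8833, df = 2, p = 0.087016, reject H0.


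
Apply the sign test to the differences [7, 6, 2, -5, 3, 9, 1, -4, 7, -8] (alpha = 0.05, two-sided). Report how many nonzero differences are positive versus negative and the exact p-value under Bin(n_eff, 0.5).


Step 1: Discard zero differences. Original n = 10; n_eff = number of nonzero differences = 10.
Nonzero differences (with sign): +7, +6, +2, -5, +3, +9, +1, -4, +7, -8
Step 2: Count signs: positive = 7, negative = 3.
Step 3: Under H0: P(positive) = 0.5, so the number of positives S ~ Bin(10, 0.5).
Step 4: Two-sided exact p-value = sum of Bin(10,0.5) probabilities at or below the observed probability = 0.343750.
Step 5: alpha = 0.05. fail to reject H0.

n_eff = 10, pos = 7, neg = 3, p = 0.343750, fail to reject H0.


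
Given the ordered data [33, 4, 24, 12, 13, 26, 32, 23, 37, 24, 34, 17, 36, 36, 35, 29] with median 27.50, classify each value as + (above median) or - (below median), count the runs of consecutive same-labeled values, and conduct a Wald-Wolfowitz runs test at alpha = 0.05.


Step 1: Compute median = 27.50; label A = above, B = below.
Labels in order: ABBBBBABABABAAAA  (n_A = 8, n_B = 8)
Step 2: Count runs R = 9.
Step 3: Under H0 (random ordering), E[R] = 2*n_A*n_B/(n_A+n_B) + 1 = 2*8*8/16 + 1 = 9.0000.
        Var[R] = 2*n_A*n_B*(2*n_A*n_B - n_A - n_B) / ((n_A+n_B)^2 * (n_A+n_B-1)) = 14336/3840 = 3.7333.
        SD[R] = 1.9322.
Step 4: R = E[R], so z = 0 with no continuity correction.
Step 5: Two-sided p-value via normal approximation = 2*(1 - Phi(|z|)) = 1.000000.
Step 6: alpha = 0.05. fail to reject H0.

R = 9, z = 0.0000, p = 1.000000, fail to reject H0.


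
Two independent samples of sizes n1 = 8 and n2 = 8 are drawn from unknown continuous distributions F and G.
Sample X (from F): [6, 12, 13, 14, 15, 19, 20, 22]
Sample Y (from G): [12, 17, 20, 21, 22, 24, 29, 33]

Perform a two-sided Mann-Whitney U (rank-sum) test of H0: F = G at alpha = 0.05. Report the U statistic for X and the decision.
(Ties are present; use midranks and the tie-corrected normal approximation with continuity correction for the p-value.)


Step 1: Combine and sort all 16 observations; assign midranks.
sorted (value, group): (6,X), (12,X), (12,Y), (13,X), (14,X), (15,X), (17,Y), (19,X), (20,X), (20,Y), (21,Y), (22,X), (22,Y), (24,Y), (29,Y), (33,Y)
ranks: 6->1, 12->2.5, 12->2.5, 13->4, 14->5, 15->6, 17->7, 19->8, 20->9.5, 20->9.5, 21->11, 22->12.5, 22->12.5, 24->14, 29->15, 33->16
Step 2: Rank sum for X: R1 = 1 + 2.5 + 4 + 5 + 6 + 8 + 9.5 + 12.5 = 48.5.
Step 3: U_X = R1 - n1(n1+1)/2 = 48.5 - 8*9/2 = 48.5 - 36 = 12.5.
       U_Y = n1*n2 - U_X = 64 - 12.5 = 51.5.
Step 4: Ties are present, so use the tie-corrected normal approximation (with continuity correction) for the p-value.
Step 5: p-value = 0.045520; compare to alpha = 0.05. reject H0.

U_X = 12.5, p = 0.045520, reject H0 at alpha = 0.05.


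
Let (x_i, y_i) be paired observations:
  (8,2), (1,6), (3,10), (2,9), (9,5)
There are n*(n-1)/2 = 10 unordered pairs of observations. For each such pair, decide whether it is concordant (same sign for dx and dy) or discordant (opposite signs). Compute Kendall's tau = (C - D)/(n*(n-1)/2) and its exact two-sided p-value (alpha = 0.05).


Step 1: Enumerate the 10 unordered pairs (i,j) with i<j and classify each by sign(x_j-x_i) * sign(y_j-y_i).
  (1,2):dx=-7,dy=+4->D; (1,3):dx=-5,dy=+8->D; (1,4):dx=-6,dy=+7->D; (1,5):dx=+1,dy=+3->C
  (2,3):dx=+2,dy=+4->C; (2,4):dx=+1,dy=+3->C; (2,5):dx=+8,dy=-1->D; (3,4):dx=-1,dy=-1->C
  (3,5):dx=+6,dy=-5->D; (4,5):dx=+7,dy=-4->D
Step 2: C = 4, D = 6, total pairs = 10.
Step 3: tau = (C - D)/(n(n-1)/2) = (4 - 6)/10 = -0.200000.
Step 4: Exact two-sided p-value (enumerate n! = 120 permutations of y under H0): p = 0.816667.
Step 5: alpha = 0.05. fail to reject H0.

tau_b = -0.2000 (C=4, D=6), p = 0.816667, fail to reject H0.


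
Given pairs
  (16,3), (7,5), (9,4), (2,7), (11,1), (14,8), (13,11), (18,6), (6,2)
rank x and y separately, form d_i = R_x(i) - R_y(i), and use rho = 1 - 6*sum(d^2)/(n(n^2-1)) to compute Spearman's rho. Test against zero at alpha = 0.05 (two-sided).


Step 1: Rank x and y separately (midranks; no ties here).
rank(x): 16->8, 7->3, 9->4, 2->1, 11->5, 14->7, 13->6, 18->9, 6->2
rank(y): 3->3, 5->5, 4->4, 7->7, 1->1, 8->8, 11->9, 6->6, 2->2
Step 2: d_i = R_x(i) - R_y(i); compute d_i^2.
  (8-3)^2=25, (3-5)^2=4, (4-4)^2=0, (1-7)^2=36, (5-1)^2=16, (7-8)^2=1, (6-9)^2=9, (9-6)^2=9, (2-2)^2=0
sum(d^2) = 100.
Step 3: rho = 1 - 6*100 / (9*(9^2 - 1)) = 1 - 600/720 = 0.166667.
Step 4: Under H0, t = rho * sqrt((n-2)/(1-rho^2)) = 0.4472 ~ t(7).
Step 5: Two-sided p-value from the t-distribution with 7 df = 0.668231.
Step 6: alpha = 0.05. fail to reject H0.

rho = 0.1667, p = 0.668231, fail to reject H0 at alpha = 0.05.


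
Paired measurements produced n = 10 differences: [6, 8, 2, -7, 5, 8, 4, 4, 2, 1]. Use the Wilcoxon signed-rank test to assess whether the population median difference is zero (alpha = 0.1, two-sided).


Step 1: Drop any zero differences (none here) and take |d_i|.
|d| = [6, 8, 2, 7, 5, 8, 4, 4, 2, 1]
Step 2: Midrank |d_i| (ties get averaged ranks).
ranks: |6|->7, |8|->9.5, |2|->2.5, |7|->8, |5|->6, |8|->9.5, |4|->4.5, |4|->4.5, |2|->2.5, |1|->1
Step 3: Attach original signs; sum ranks with positive sign and with negative sign.
W+ = 7 + 9.5 + 2.5 + 6 + 9.5 + 4.5 + 4.5 + 2.5 + 1 = 47
W- = 8 = 8
(Check: W+ + W- = 55 should equal n(n+1)/2 = 55.)
Step 4: Test statistic W = min(W+, W-) = 8.
Step 5: Ties in |d|, so use the tie-corrected normal approximation.
        E[W] = n(n+1)/4 = 10*11/4 = 27.5.
        Tie groups: |d|=2 (t=2), |d|=4 (t=2), |d|=8 (t=2); sum(t^3 - t) = 18.
        Var[W] = n(n+1)(2n+1)/24 - sum(t^3-t)/48 = 2310/24 - 18/48 = 95.875.
        z = (W - E[W]) / sqrt(Var[W]) = (8 - 27.5) / 9.7916 = -1.9915.
        Two-sided p = 2*Phi(z) = 0.046425.
Step 6: alpha = 0.1. reject H0.

W+ = 47, W- = 8, W = min = 8, p = 0.046425, reject H0.


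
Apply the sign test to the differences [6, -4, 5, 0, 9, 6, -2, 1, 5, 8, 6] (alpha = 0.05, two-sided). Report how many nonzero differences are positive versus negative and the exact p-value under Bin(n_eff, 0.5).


Step 1: Discard zero differences. Original n = 11; n_eff = number of nonzero differences = 10.
Nonzero differences (with sign): +6, -4, +5, +9, +6, -2, +1, +5, +8, +6
Step 2: Count signs: positive = 8, negative = 2.
Step 3: Under H0: P(positive) = 0.5, so the number of positives S ~ Bin(10, 0.5).
Step 4: Two-sided exact p-value = sum of Bin(10,0.5) probabilities at or below the observed probability = 0.109375.
Step 5: alpha = 0.05. fail to reject H0.

n_eff = 10, pos = 8, neg = 2, p = 0.109375, fail to reject H0.


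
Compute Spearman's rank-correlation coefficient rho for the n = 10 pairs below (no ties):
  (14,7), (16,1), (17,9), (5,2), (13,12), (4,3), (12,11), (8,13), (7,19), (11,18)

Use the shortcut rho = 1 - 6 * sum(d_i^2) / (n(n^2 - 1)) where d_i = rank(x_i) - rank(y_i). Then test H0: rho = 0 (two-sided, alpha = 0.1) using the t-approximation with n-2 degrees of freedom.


Step 1: Rank x and y separately (midranks; no ties here).
rank(x): 14->8, 16->9, 17->10, 5->2, 13->7, 4->1, 12->6, 8->4, 7->3, 11->5
rank(y): 7->4, 1->1, 9->5, 2->2, 12->7, 3->3, 11->6, 13->8, 19->10, 18->9
Step 2: d_i = R_x(i) - R_y(i); compute d_i^2.
  (8-4)^2=16, (9-1)^2=64, (10-5)^2=25, (2-2)^2=0, (7-7)^2=0, (1-3)^2=4, (6-6)^2=0, (4-8)^2=16, (3-10)^2=49, (5-9)^2=16
sum(d^2) = 190.
Step 3: rho = 1 - 6*190 / (10*(10^2 - 1)) = 1 - 1140/990 = -0.151515.
Step 4: Under H0, t = rho * sqrt((n-2)/(1-rho^2)) = -0.4336 ~ t(8).
Step 5: Two-sided p-value from the t-distribution with 8 df = 0.676065.
Step 6: alpha = 0.1. fail to reject H0.

rho = -0.1515, p = 0.676065, fail to reject H0 at alpha = 0.1.


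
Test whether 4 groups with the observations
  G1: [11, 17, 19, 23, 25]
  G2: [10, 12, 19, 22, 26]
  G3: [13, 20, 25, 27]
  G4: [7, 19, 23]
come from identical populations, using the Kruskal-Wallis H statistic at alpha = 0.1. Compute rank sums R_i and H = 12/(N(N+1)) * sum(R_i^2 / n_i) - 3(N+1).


Step 1: Combine all N = 17 observations and assign midranks.
sorted (value, group, rank): (7,G4,1), (10,G2,2), (11,G1,3), (12,G2,4), (13,G3,5), (17,G1,6), (19,G1,8), (19,G2,8), (19,G4,8), (20,G3,10), (22,G2,11), (23,G1,12.5), (23,G4,12.5), (25,G1,14.5), (25,G3,14.5), (26,G2,16), (27,G3,17)
Step 2: Sum ranks within each group.
R_1 = 44 (n_1 = 5)
R_2 = 41 (n_2 = 5)
R_3 = 46.5 (n_3 = 4)
R_4 = 21.5 (n_4 = 3)
Step 3: H = 12/(N(N+1)) * sum(R_i^2/n_i) - 3(N+1)
     = 12/(17*18) * (44^2/5 + 41^2/5 + 46.5^2/4 + 21.5^2/3) - 3*18
     = 0.039216 * 1418.05 - 54
     = 1.609641.
Step 4: Ties present; correction factor C = 1 - 36/(17^3 - 17) = 0.992647. Corrected H = 1.609641 / 0.992647 = 1.621564.
Step 5: Under H0, H ~ chi^2(3); p-value = 0.654510.
Step 6: alpha = 0.1. fail to reject H0.

H = 1.6216, df = 3, p = 0.654510, fail to reject H0.


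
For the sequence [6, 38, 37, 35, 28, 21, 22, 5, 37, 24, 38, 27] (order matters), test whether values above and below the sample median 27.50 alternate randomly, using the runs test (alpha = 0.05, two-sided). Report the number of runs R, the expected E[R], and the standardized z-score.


Step 1: Compute median = 27.50; label A = above, B = below.
Labels in order: BAAAABBBABAB  (n_A = 6, n_B = 6)
Step 2: Count runs R = 7.
Step 3: Under H0 (random ordering), E[R] = 2*n_A*n_B/(n_A+n_B) + 1 = 2*6*6/12 + 1 = 7.0000.
        Var[R] = 2*n_A*n_B*(2*n_A*n_B - n_A - n_B) / ((n_A+n_B)^2 * (n_A+n_B-1)) = 4320/1584 = 2.7273.
        SD[R] = 1.6514.
Step 4: R = E[R], so z = 0 with no continuity correction.
Step 5: Two-sided p-value via normal approximation = 2*(1 - Phi(|z|)) = 1.000000.
Step 6: alpha = 0.05. fail to reject H0.

R = 7, z = 0.0000, p = 1.000000, fail to reject H0.


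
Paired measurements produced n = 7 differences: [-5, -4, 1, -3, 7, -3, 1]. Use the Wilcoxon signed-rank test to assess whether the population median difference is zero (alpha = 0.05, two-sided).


Step 1: Drop any zero differences (none here) and take |d_i|.
|d| = [5, 4, 1, 3, 7, 3, 1]
Step 2: Midrank |d_i| (ties get averaged ranks).
ranks: |5|->6, |4|->5, |1|->1.5, |3|->3.5, |7|->7, |3|->3.5, |1|->1.5
Step 3: Attach original signs; sum ranks with positive sign and with negative sign.
W+ = 1.5 + 7 + 1.5 = 10
W- = 6 + 5 + 3.5 + 3.5 = 18
(Check: W+ + W- = 28 should equal n(n+1)/2 = 28.)
Step 4: Test statistic W = min(W+, W-) = 10.
Step 5: Ties in |d|, so use the tie-corrected normal approximation.
        E[W] = n(n+1)/4 = 7*8/4 = 14.
        Tie groups: |d|=1 (t=2), |d|=3 (t=2); sum(t^3 - t) = 12.
        Var[W] = n(n+1)(2n+1)/24 - sum(t^3-t)/48 = 840/24 - 12/48 = 34.75.
        z = (W - E[W]) / sqrt(Var[W]) = (10 - 14) / 5.8949 = -0.6786.
        Two-sided p = 2*Phi(z) = 0.497422.
Step 6: alpha = 0.05. fail to reject H0.

W+ = 10, W- = 18, W = min = 10, p = 0.497422, fail to reject H0.


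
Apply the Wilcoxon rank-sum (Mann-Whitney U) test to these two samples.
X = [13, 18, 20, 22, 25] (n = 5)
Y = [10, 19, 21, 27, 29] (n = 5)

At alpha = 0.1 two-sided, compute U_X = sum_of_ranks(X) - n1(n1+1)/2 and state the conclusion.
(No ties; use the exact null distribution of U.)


Step 1: Combine and sort all 10 observations; assign midranks.
sorted (value, group): (10,Y), (13,X), (18,X), (19,Y), (20,X), (21,Y), (22,X), (25,X), (27,Y), (29,Y)
ranks: 10->1, 13->2, 18->3, 19->4, 20->5, 21->6, 22->7, 25->8, 27->9, 29->10
Step 2: Rank sum for X: R1 = 2 + 3 + 5 + 7 + 8 = 25.
Step 3: U_X = R1 - n1(n1+1)/2 = 25 - 5*6/2 = 25 - 15 = 10.
       U_Y = n1*n2 - U_X = 25 - 10 = 15.
Step 4: No ties, so the exact null distribution of U (based on enumerating the C(10,5) = 252 equally likely rank assignments) gives the two-sided p-value.
Step 5: p-value = 0.690476; compare to alpha = 0.1. fail to reject H0.

U_X = 10, p = 0.690476, fail to reject H0 at alpha = 0.1.


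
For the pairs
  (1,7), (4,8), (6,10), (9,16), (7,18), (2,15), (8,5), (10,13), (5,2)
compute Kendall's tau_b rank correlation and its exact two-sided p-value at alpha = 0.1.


Step 1: Enumerate the 36 unordered pairs (i,j) with i<j and classify each by sign(x_j-x_i) * sign(y_j-y_i).
  (1,2):dx=+3,dy=+1->C; (1,3):dx=+5,dy=+3->C; (1,4):dx=+8,dy=+9->C; (1,5):dx=+6,dy=+11->C
  (1,6):dx=+1,dy=+8->C; (1,7):dx=+7,dy=-2->D; (1,8):dx=+9,dy=+6->C; (1,9):dx=+4,dy=-5->D
  (2,3):dx=+2,dy=+2->C; (2,4):dx=+5,dy=+8->C; (2,5):dx=+3,dy=+10->C; (2,6):dx=-2,dy=+7->D
  (2,7):dx=+4,dy=-3->D; (2,8):dx=+6,dy=+5->C; (2,9):dx=+1,dy=-6->D; (3,4):dx=+3,dy=+6->C
  (3,5):dx=+1,dy=+8->C; (3,6):dx=-4,dy=+5->D; (3,7):dx=+2,dy=-5->D; (3,8):dx=+4,dy=+3->C
  (3,9):dx=-1,dy=-8->C; (4,5):dx=-2,dy=+2->D; (4,6):dx=-7,dy=-1->C; (4,7):dx=-1,dy=-11->C
  (4,8):dx=+1,dy=-3->D; (4,9):dx=-4,dy=-14->C; (5,6):dx=-5,dy=-3->C; (5,7):dx=+1,dy=-13->D
  (5,8):dx=+3,dy=-5->D; (5,9):dx=-2,dy=-16->C; (6,7):dx=+6,dy=-10->D; (6,8):dx=+8,dy=-2->D
  (6,9):dx=+3,dy=-13->D; (7,8):dx=+2,dy=+8->C; (7,9):dx=-3,dy=-3->C; (8,9):dx=-5,dy=-11->C
Step 2: C = 22, D = 14, total pairs = 36.
Step 3: tau = (C - D)/(n(n-1)/2) = (22 - 14)/36 = 0.222222.
Step 4: Exact two-sided p-value (enumerate n! = 362880 permutations of y under H0): p = 0.476709.
Step 5: alpha = 0.1. fail to reject H0.

tau_b = 0.2222 (C=22, D=14), p = 0.476709, fail to reject H0.


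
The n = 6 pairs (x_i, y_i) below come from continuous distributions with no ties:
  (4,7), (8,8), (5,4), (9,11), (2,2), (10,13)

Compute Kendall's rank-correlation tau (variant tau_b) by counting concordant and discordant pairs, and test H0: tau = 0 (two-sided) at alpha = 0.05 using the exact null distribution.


Step 1: Enumerate the 15 unordered pairs (i,j) with i<j and classify each by sign(x_j-x_i) * sign(y_j-y_i).
  (1,2):dx=+4,dy=+1->C; (1,3):dx=+1,dy=-3->D; (1,4):dx=+5,dy=+4->C; (1,5):dx=-2,dy=-5->C
  (1,6):dx=+6,dy=+6->C; (2,3):dx=-3,dy=-4->C; (2,4):dx=+1,dy=+3->C; (2,5):dx=-6,dy=-6->C
  (2,6):dx=+2,dy=+5->C; (3,4):dx=+4,dy=+7->C; (3,5):dx=-3,dy=-2->C; (3,6):dx=+5,dy=+9->C
  (4,5):dx=-7,dy=-9->C; (4,6):dx=+1,dy=+2->C; (5,6):dx=+8,dy=+11->C
Step 2: C = 14, D = 1, total pairs = 15.
Step 3: tau = (C - D)/(n(n-1)/2) = (14 - 1)/15 = 0.866667.
Step 4: Exact two-sided p-value (enumerate n! = 720 permutations of y under H0): p = 0.016667.
Step 5: alpha = 0.05. reject H0.

tau_b = 0.8667 (C=14, D=1), p = 0.016667, reject H0.


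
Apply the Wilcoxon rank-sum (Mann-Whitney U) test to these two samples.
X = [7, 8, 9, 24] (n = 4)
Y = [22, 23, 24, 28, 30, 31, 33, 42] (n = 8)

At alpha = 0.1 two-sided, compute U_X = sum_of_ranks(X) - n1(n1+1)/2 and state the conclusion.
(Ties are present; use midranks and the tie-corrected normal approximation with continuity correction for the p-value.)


Step 1: Combine and sort all 12 observations; assign midranks.
sorted (value, group): (7,X), (8,X), (9,X), (22,Y), (23,Y), (24,X), (24,Y), (28,Y), (30,Y), (31,Y), (33,Y), (42,Y)
ranks: 7->1, 8->2, 9->3, 22->4, 23->5, 24->6.5, 24->6.5, 28->8, 30->9, 31->10, 33->11, 42->12
Step 2: Rank sum for X: R1 = 1 + 2 + 3 + 6.5 = 12.5.
Step 3: U_X = R1 - n1(n1+1)/2 = 12.5 - 4*5/2 = 12.5 - 10 = 2.5.
       U_Y = n1*n2 - U_X = 32 - 2.5 = 29.5.
Step 4: Ties are present, so use the tie-corrected normal approximation (with continuity correction) for the p-value.
Step 5: p-value = 0.026980; compare to alpha = 0.1. reject H0.

U_X = 2.5, p = 0.026980, reject H0 at alpha = 0.1.


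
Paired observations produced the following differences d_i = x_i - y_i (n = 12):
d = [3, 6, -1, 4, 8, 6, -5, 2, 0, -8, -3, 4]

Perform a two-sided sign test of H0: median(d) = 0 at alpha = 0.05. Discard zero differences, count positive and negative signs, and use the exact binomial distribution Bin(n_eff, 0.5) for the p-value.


Step 1: Discard zero differences. Original n = 12; n_eff = number of nonzero differences = 11.
Nonzero differences (with sign): +3, +6, -1, +4, +8, +6, -5, +2, -8, -3, +4
Step 2: Count signs: positive = 7, negative = 4.
Step 3: Under H0: P(positive) = 0.5, so the number of positives S ~ Bin(11, 0.5).
Step 4: Two-sided exact p-value = sum of Bin(11,0.5) probabilities at or below the observed probability = 0.548828.
Step 5: alpha = 0.05. fail to reject H0.

n_eff = 11, pos = 7, neg = 4, p = 0.548828, fail to reject H0.


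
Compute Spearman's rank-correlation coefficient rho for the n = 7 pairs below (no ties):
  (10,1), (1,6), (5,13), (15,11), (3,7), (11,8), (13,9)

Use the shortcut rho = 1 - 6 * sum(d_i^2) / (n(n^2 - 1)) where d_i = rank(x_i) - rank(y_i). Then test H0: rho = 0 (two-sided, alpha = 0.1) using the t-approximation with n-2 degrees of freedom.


Step 1: Rank x and y separately (midranks; no ties here).
rank(x): 10->4, 1->1, 5->3, 15->7, 3->2, 11->5, 13->6
rank(y): 1->1, 6->2, 13->7, 11->6, 7->3, 8->4, 9->5
Step 2: d_i = R_x(i) - R_y(i); compute d_i^2.
  (4-1)^2=9, (1-2)^2=1, (3-7)^2=16, (7-6)^2=1, (2-3)^2=1, (5-4)^2=1, (6-5)^2=1
sum(d^2) = 30.
Step 3: rho = 1 - 6*30 / (7*(7^2 - 1)) = 1 - 180/336 = 0.464286.
Step 4: Under H0, t = rho * sqrt((n-2)/(1-rho^2)) = 1.1722 ~ t(5).
Step 5: Two-sided p-value from the t-distribution with 5 df = 0.293934.
Step 6: alpha = 0.1. fail to reject H0.

rho = 0.4643, p = 0.293934, fail to reject H0 at alpha = 0.1.
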